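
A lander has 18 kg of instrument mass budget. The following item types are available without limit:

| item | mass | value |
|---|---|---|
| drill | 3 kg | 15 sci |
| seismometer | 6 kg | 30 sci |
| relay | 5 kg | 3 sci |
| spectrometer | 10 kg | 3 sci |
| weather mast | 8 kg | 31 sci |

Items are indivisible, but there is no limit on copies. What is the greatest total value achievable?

Best value-per-unit is drill at 15/3, and filling with it alone uses mass 6×3=18. No mix of the others beats 6×15 = 90.

90 sci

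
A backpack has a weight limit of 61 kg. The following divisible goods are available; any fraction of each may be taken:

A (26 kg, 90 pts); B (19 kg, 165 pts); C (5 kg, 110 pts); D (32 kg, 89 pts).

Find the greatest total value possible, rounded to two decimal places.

Take in order of value per unit:
- C (110/5 per unit): all 5 → value 110, running total 110.00
- B (165/19 per unit): all 19 → value 165, running total 275.00
- A (90/26 per unit): all 26 → value 90, running total 365.00
- D (89/32 per unit): 11 of 32 → value 11×89/32 = 30.5938, running total 395.59
Total 395.59.

395.59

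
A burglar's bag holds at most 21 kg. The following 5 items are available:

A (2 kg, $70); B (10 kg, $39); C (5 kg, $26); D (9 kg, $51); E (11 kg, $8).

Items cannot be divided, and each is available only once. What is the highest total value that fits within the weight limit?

$160

Check high-value combinations within 21 kg:
- A+B+D: weight 2+10+9=21, value 70+39+51=160
- A+C+D: weight 2+5+9=16, value 70+26+51=147
- A+B+C: weight 2+10+5=17, value 70+39+26=135
- A+D: weight 2+9=11, value 70+51=121
Best: $160.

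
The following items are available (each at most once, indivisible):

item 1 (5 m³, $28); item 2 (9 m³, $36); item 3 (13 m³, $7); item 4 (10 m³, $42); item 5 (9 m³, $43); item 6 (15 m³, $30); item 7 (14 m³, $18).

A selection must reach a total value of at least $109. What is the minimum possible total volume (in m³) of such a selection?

24

Subsets with value ≥ 109, sorted by total volume:
- item 1+item 4+item 5: volume 24, value 113
- item 2+item 4+item 5: volume 28, value 121
- item 1+item 2+item 4+item 5: volume 33, value 149
Minimum volume: 24 m³.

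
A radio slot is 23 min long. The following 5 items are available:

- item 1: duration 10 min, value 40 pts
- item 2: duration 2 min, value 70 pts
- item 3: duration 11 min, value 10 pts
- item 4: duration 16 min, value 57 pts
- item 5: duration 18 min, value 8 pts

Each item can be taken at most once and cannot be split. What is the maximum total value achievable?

Check high-value combinations within 23 min:
- item 2+item 4: duration 2+16=18, value 70+57=127
- item 1+item 2+item 3: duration 10+2+11=23, value 40+70+10=120
- item 1+item 2: duration 10+2=12, value 40+70=110
- item 2+item 3: duration 2+11=13, value 70+10=80
Best: 127 pts.

127 pts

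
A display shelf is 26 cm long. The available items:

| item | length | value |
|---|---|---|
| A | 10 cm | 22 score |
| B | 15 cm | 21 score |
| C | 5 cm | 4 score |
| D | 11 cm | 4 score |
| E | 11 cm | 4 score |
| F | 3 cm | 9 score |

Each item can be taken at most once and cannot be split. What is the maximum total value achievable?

43 score

Check high-value combinations within 26 cm:
- A+B: length 10+15=25, value 22+21=43
- A+C+F: length 10+5+3=18, value 22+4+9=35
- A+D+F: length 10+11+3=24, value 22+4+9=35
- A+E+F: length 10+11+3=24, value 22+4+9=35
Best: 43 score.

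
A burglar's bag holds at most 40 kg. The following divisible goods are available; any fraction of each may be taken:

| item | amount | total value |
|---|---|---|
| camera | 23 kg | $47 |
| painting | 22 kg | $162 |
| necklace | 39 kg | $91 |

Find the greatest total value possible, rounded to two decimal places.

204.00

Take in order of value per unit:
- painting (162/22 per unit): all 22 → value 162, running total 162.00
- necklace (91/39 per unit): 18 of 39 → value 18×91/39 = 42.0000, running total 204.00
Total 204.00.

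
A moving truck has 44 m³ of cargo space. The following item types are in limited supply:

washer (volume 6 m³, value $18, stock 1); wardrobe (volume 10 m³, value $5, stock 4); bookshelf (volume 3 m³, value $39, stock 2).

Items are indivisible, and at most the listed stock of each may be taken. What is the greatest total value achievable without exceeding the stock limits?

Best selections within volume 44 and stock limits:
- 1×washer + 3×wardrobe + 2×bookshelf: volume 42, value 111
- 1×washer + 2×wardrobe + 2×bookshelf: volume 32, value 106
Best: $111.

$111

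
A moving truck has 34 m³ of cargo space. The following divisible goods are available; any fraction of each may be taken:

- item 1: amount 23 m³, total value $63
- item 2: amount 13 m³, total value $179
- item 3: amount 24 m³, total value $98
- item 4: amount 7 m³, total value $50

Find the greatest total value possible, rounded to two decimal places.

Take in order of value per unit:
- item 2 (179/13 per unit): all 13 → value 179, running total 179.00
- item 4 (50/7 per unit): all 7 → value 50, running total 229.00
- item 3 (98/24 per unit): 14 of 24 → value 14×98/24 = 57.1667, running total 286.17
Total 286.17.

286.17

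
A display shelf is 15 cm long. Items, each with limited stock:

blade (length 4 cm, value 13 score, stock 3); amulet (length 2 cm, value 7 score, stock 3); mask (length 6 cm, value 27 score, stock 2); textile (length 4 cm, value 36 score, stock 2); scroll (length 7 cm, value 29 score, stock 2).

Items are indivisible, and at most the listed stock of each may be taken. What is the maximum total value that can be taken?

Top feasible selections:
- 2×textile + 1×scroll: length 15, value 101
- 1×mask + 2×textile: length 14, value 99
- 3×amulet + 2×textile: length 14, value 93
Best: 101 score.

101 score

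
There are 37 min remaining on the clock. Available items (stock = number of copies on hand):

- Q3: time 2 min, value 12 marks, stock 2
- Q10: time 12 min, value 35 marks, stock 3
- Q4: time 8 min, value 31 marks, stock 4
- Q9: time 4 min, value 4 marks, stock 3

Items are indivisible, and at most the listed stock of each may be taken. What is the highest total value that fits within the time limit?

Top feasible selections:
- 2×Q3 + 4×Q4: time 36, value 148
- 1×Q3 + 4×Q4: time 34, value 136
- 4×Q4 + 1×Q9: time 36, value 128
Best: 148 marks.

148 marks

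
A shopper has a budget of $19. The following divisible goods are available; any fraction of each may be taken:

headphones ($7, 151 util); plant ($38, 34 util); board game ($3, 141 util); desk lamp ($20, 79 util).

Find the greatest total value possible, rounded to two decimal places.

Take in order of value per unit:
- board game (141/3 per unit): all 3 → value 141, running total 141.00
- headphones (151/7 per unit): all 7 → value 151, running total 292.00
- desk lamp (79/20 per unit): 9 of 20 → value 9×79/20 = 35.5500, running total 327.55
Total 327.55.

327.55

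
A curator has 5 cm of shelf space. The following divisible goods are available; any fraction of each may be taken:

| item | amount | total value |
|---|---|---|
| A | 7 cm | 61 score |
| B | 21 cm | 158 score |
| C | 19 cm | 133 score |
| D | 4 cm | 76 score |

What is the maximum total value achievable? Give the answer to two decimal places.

84.71

Take in order of value per unit:
- D (76/4 per unit): all 4 → value 76, running total 76.00
- A (61/7 per unit): 1 of 7 → value 1×61/7 = 8.7143, running total 84.71
Total 84.71.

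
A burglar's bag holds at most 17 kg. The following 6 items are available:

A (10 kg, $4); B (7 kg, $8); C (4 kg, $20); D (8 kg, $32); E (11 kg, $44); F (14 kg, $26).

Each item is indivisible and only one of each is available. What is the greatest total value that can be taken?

$64

Check high-value combinations within 17 kg:
- C+E: weight 4+11=15, value 20+44=64
- C+D: weight 4+8=12, value 20+32=52
- E: weight 11, value 44
- B+D: weight 7+8=15, value 8+32=40
- D: weight 8, value 32
Best: $64.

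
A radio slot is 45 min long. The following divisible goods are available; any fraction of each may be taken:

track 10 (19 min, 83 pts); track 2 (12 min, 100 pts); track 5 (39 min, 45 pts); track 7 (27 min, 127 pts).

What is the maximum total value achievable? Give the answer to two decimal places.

Take in order of value per unit:
- track 2 (100/12 per unit): all 12 → value 100, running total 100.00
- track 7 (127/27 per unit): all 27 → value 127, running total 227.00
- track 10 (83/19 per unit): 6 of 19 → value 6×83/19 = 26.2105, running total 253.21
Total 253.21.

253.21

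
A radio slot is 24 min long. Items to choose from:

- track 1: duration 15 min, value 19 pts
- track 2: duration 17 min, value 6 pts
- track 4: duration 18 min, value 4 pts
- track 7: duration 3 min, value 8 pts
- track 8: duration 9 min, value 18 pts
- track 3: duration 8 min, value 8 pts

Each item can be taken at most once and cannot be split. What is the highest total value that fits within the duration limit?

37 pts

This is a 0/1 knapsack; check combinations near the capacity.
- track 1+track 8: duration 15+9=24, value 19+18=37
- track 7+track 8+track 3: duration 3+9+8=20, value 8+18+8=34
- track 1+track 7: duration 15+3=18, value 19+8=27
Best: 37 pts.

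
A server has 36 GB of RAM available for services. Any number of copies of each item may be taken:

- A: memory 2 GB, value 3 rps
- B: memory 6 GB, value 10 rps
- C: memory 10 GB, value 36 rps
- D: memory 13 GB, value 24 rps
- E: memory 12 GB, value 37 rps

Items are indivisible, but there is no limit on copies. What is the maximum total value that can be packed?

118 rps

Best value-per-unit is C at 36/10; filling with it alone gives 3×36 = 108.
Optimal mix: 1×B + 3×C → memory 36, value 118.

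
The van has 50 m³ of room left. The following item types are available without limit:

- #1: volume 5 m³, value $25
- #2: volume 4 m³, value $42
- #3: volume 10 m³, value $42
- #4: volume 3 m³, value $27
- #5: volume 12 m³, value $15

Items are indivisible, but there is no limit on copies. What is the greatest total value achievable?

Best value-per-unit is #2 at 42/4; filling with it alone gives 12×42 = 504.
Optimal mix: 11×#2 + 2×#4 → volume 50, value 516.

$516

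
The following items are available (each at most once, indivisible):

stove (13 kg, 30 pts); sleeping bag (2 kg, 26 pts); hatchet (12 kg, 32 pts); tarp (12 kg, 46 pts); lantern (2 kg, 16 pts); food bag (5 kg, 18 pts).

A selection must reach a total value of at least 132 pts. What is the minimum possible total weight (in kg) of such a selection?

33

Subsets with value ≥ 132, sorted by total weight:
- sleeping bag+hatchet+tarp+lantern+food bag: weight 33, value 138
- stove+sleeping bag+tarp+lantern+food bag: weight 34, value 136
Minimum weight: 33 kg.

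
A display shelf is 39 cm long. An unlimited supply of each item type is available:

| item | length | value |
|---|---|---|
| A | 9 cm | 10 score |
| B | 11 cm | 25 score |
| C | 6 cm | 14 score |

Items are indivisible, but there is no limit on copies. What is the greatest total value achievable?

89 score

Best value-per-unit is C at 14/6; filling with it alone gives 6×14 = 84.
Optimal mix: 3×B + 1×C → length 39, value 89.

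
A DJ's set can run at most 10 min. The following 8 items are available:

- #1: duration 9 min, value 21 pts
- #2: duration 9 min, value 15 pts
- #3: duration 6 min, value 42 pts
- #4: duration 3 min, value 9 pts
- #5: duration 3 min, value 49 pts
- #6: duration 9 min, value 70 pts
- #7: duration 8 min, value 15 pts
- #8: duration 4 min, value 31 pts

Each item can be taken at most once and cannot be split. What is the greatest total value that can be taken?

91 pts

Check high-value combinations within 10 min:
- #3+#5: duration 6+3=9, value 42+49=91
- #4+#5+#8: duration 3+3+4=10, value 9+49+31=89
- #5+#8: duration 3+4=7, value 49+31=80
- #3+#8: duration 6+4=10, value 42+31=73
Best: 91 pts.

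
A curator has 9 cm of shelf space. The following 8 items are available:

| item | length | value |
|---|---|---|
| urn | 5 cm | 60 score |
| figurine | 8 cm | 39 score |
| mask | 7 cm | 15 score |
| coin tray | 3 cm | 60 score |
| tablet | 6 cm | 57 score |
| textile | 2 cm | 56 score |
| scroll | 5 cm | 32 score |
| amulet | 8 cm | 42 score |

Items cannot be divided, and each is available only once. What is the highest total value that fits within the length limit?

Check high-value combinations within 9 cm:
- urn+coin tray: length 5+3=8, value 60+60=120
- coin tray+tablet: length 3+6=9, value 60+57=117
- coin tray+textile: length 3+2=5, value 60+56=116
- urn+textile: length 5+2=7, value 60+56=116
Best: 120 score.

120 score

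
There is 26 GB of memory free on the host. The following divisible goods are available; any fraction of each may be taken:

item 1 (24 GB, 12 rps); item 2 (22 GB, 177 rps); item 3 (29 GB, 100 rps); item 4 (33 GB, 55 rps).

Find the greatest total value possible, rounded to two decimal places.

Take in order of value per unit:
- item 2 (177/22 per unit): all 22 → value 177, running total 177.00
- item 3 (100/29 per unit): 4 of 29 → value 4×100/29 = 13.7931, running total 190.79
Total 190.79.

190.79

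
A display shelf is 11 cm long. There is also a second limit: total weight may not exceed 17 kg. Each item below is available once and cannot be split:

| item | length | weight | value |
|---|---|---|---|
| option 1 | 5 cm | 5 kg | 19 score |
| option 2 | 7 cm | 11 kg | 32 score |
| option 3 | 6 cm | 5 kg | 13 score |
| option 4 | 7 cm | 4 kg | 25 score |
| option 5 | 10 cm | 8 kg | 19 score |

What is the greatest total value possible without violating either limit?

32 score

Feasible sets respecting both limits:
- option 2: length 7, weight 11, value 32
- option 1+option 3: length 11, weight 10, value 32
- option 4: length 7, weight 4, value 25
Best: 32 score.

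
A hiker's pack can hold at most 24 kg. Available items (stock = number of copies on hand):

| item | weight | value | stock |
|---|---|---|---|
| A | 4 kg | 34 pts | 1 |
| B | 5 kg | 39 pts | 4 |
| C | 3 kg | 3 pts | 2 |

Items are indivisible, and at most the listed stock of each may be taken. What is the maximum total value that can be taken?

Top feasible selections:
- 1×A + 4×B: weight 24, value 190
- 4×B + 1×C: weight 23, value 159
Best: 190 pts.

190 pts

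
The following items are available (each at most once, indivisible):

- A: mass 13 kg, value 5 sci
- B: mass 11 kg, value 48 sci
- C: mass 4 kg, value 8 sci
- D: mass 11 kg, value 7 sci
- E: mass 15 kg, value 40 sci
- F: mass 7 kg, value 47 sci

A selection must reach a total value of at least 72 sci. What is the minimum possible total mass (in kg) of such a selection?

18

Subsets with value ≥ 72, sorted by total mass:
- B+F: mass 18, value 95
- B+C+F: mass 22, value 103
Minimum mass: 18 kg.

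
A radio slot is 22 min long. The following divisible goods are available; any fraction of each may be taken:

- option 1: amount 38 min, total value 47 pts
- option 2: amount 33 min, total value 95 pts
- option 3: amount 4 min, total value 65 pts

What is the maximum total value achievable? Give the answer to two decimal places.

Take in order of value per unit:
- option 3 (65/4 per unit): all 4 → value 65, running total 65.00
- option 2 (95/33 per unit): 18 of 33 → value 18×95/33 = 51.8182, running total 116.82
Total 116.82.

116.82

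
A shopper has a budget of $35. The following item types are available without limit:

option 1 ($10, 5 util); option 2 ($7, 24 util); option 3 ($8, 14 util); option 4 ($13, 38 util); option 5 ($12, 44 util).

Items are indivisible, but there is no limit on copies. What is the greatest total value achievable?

Best value-per-unit is option 5 at 44/12; filling with it alone gives 2×44 = 88.
Optimal mix: 5×option 2 → cost 35, value 120.

120 util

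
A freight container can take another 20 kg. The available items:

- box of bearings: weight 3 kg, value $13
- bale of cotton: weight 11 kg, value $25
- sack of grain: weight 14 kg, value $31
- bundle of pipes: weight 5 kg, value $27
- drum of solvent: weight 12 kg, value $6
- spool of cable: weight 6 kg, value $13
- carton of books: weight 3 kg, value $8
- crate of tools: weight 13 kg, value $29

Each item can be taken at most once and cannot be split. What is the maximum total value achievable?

$65

Check high-value combinations within 20 kg:
- box of bearings+bale of cotton+bundle of pipes: weight 3+11+5=19, value 13+25+27=65
- box of bearings+bundle of pipes+spool of cable+carton of books: weight 3+5+6+3=17, value 13+27+13+8=61
- bale of cotton+bundle of pipes+carton of books: weight 11+5+3=19, value 25+27+8=60
- sack of grain+bundle of pipes: weight 14+5=19, value 31+27=58
- bundle of pipes+crate of tools: weight 5+13=18, value 27+29=56
Best: $65.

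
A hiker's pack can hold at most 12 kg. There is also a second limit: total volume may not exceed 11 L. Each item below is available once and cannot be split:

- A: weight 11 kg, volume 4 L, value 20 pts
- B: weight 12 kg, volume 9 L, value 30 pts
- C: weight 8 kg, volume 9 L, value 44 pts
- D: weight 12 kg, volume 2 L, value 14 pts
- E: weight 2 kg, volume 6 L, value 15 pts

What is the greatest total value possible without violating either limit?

Feasible sets respecting both limits:
- C: weight 8, volume 9, value 44
- B: weight 12, volume 9, value 30
- A: weight 11, volume 4, value 20
- E: weight 2, volume 6, value 15
Best: 44 pts.

44 pts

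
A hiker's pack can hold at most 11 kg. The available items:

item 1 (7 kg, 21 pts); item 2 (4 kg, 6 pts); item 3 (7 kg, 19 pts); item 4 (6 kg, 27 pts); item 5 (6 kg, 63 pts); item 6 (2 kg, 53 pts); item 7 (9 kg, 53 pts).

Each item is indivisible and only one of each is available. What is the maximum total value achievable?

Check high-value combinations within 11 kg:
- item 5+item 6: weight 6+2=8, value 63+53=116
- item 6+item 7: weight 2+9=11, value 53+53=106
- item 4+item 6: weight 6+2=8, value 27+53=80
Best: 116 pts.

116 pts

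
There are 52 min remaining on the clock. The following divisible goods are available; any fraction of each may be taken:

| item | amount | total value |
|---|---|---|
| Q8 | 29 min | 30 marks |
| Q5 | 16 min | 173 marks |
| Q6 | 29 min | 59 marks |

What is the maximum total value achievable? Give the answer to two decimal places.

239.24

Take in order of value per unit:
- Q5 (173/16 per unit): all 16 → value 173, running total 173.00
- Q6 (59/29 per unit): all 29 → value 59, running total 232.00
- Q8 (30/29 per unit): 7 of 29 → value 7×30/29 = 7.2414, running total 239.24
Total 239.24.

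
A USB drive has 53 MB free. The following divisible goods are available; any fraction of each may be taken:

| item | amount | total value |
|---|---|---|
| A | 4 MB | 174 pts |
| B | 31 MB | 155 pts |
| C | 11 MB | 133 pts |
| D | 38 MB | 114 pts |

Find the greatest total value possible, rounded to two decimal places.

483.00

Take in order of value per unit:
- A (174/4 per unit): all 4 → value 174, running total 174.00
- C (133/11 per unit): all 11 → value 133, running total 307.00
- B (155/31 per unit): all 31 → value 155, running total 462.00
- D (114/38 per unit): 7 of 38 → value 7×114/38 = 21.0000, running total 483.00
Total 483.00.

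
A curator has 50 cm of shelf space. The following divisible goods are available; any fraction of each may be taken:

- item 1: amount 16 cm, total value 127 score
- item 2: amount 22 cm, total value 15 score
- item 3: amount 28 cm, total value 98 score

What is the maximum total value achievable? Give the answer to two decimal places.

Take in order of value per unit:
- item 1 (127/16 per unit): all 16 → value 127, running total 127.00
- item 3 (98/28 per unit): all 28 → value 98, running total 225.00
- item 2 (15/22 per unit): 6 of 22 → value 6×15/22 = 4.0909, running total 229.09
Total 229.09.

229.09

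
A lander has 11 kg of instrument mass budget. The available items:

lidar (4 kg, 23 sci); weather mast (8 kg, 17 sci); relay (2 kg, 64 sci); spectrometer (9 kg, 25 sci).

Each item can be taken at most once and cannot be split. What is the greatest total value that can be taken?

89 sci

Check high-value combinations within 11 kg:
- relay+spectrometer: mass 2+9=11, value 64+25=89
- lidar+relay: mass 4+2=6, value 23+64=87
- weather mast+relay: mass 8+2=10, value 17+64=81
- relay: mass 2, value 64
Best: 89 sci.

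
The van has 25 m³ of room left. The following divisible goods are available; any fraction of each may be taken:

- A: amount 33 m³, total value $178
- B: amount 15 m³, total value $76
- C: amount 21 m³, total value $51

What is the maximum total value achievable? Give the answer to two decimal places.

Take in order of value per unit:
- A (178/33 per unit): 25 of 33 → value 25×178/33 = 134.8485, running total 134.85
Total 134.85.

134.85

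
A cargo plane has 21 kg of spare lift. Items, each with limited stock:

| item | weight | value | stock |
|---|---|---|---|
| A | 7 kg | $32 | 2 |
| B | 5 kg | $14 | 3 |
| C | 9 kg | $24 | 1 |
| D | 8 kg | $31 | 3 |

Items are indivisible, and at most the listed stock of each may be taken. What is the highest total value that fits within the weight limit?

Top feasible selections:
- 2×A + 1×B: weight 19, value 78
- 1×A + 1×B + 1×D: weight 20, value 77
- 1×B + 2×D: weight 21, value 76
- 1×A + 1×B + 1×C: weight 21, value 70
Best: $78.

$78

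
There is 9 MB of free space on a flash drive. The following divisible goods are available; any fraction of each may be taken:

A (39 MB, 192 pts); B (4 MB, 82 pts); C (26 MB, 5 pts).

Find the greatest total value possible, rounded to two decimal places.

106.62

Take in order of value per unit:
- B (82/4 per unit): all 4 → value 82, running total 82.00
- A (192/39 per unit): 5 of 39 → value 5×192/39 = 24.6154, running total 106.62
Total 106.62.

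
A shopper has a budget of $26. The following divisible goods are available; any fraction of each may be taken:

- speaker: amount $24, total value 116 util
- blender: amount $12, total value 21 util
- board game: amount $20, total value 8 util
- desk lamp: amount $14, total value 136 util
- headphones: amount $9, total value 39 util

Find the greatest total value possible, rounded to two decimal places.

194.00

Take in order of value per unit:
- desk lamp (136/14 per unit): all 14 → value 136, running total 136.00
- speaker (116/24 per unit): 12 of 24 → value 12×116/24 = 58.0000, running total 194.00
Total 194.00.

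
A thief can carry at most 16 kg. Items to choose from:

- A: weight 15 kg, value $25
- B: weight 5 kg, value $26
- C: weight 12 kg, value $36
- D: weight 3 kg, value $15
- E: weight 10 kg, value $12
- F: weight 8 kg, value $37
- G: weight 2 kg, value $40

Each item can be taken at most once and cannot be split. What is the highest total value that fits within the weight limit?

Check high-value combinations within 16 kg:
- B+F+G: weight 5+8+2=15, value 26+37+40=103
- D+F+G: weight 3+8+2=13, value 15+37+40=92
- B+D+G: weight 5+3+2=10, value 26+15+40=81
- B+D+F: weight 5+3+8=16, value 26+15+37=78
- F+G: weight 8+2=10, value 37+40=77
Best: $103.

$103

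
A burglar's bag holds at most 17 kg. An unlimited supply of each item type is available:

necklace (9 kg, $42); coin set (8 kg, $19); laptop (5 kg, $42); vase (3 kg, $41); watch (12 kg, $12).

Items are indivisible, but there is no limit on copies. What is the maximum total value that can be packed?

$206

Best value-per-unit is vase at 41/3; filling with it alone gives 5×41 = 205.
Optimal mix: 1×laptop + 4×vase → weight 17, value 206.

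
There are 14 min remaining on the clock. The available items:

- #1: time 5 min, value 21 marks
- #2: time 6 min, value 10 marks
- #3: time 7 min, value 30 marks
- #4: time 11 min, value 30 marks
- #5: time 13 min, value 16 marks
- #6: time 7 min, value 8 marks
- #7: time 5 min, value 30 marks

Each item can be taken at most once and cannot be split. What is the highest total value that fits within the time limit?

Check high-value combinations within 14 min:
- #3+#7: time 7+5=12, value 30+30=60
- #1+#7: time 5+5=10, value 21+30=51
- #1+#3: time 5+7=12, value 21+30=51
- #2+#7: time 6+5=11, value 10+30=40
- #2+#3: time 6+7=13, value 10+30=40
Best: 60 marks.

60 marks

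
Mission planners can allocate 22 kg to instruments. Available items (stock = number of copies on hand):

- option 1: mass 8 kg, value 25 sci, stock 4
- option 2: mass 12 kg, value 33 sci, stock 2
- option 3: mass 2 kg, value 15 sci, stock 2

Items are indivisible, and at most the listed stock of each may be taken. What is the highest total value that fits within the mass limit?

80 sci

Best selections within mass 22 and stock limits:
- 2×option 1 + 2×option 3: mass 20, value 80
- 1×option 1 + 1×option 2 + 1×option 3: mass 22, value 73
Best: 80 sci.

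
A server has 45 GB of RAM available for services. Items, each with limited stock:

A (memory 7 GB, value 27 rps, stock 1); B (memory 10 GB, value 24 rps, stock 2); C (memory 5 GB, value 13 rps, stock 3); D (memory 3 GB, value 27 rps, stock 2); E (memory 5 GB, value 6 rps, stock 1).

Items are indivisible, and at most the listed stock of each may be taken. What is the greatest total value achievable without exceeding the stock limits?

155 rps

Top feasible selections:
- 1×A + 2×B + 2×C + 2×D: memory 43, value 155
- 1×A + 1×B + 3×C + 2×D + 1×E: memory 43, value 150
- 1×A + 2×B + 1×C + 2×D + 1×E: memory 43, value 148
- 1×A + 1×B + 3×C + 2×D: memory 38, value 144
Best: 155 rps.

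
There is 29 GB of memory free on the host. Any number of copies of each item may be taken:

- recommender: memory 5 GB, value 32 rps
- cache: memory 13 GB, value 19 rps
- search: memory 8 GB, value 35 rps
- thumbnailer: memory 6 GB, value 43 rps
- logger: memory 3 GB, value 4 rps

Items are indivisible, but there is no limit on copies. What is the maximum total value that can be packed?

204 rps

Best value-per-unit is thumbnailer at 43/6; filling with it alone gives 4×43 = 172.
Optimal mix: 1×recommender + 4×thumbnailer → memory 29, value 204.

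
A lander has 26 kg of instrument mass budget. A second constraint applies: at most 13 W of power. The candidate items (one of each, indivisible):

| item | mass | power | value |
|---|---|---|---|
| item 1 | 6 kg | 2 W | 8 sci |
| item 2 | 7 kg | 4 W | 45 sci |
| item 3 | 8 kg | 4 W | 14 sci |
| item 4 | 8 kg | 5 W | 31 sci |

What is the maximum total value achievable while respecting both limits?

Feasible sets respecting both limits:
- item 2+item 3+item 4: mass 23, power 13, value 90
- item 1+item 2+item 4: mass 21, power 11, value 84
- item 2+item 4: mass 15, power 9, value 76
- item 1+item 2+item 3: mass 21, power 10, value 67
Best: 90 sci.

90 sci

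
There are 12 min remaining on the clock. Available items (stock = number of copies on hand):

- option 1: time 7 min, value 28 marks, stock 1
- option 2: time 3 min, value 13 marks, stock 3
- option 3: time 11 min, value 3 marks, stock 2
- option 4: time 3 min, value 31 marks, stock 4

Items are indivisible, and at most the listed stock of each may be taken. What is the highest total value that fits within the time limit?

124 marks

Best selections within time 12 and stock limits:
- 4×option 4: time 12, value 124
- 1×option 2 + 3×option 4: time 12, value 106
Best: 124 marks.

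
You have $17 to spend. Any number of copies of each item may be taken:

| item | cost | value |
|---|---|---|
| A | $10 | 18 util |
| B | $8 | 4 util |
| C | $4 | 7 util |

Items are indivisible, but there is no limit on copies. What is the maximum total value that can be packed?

28 util

Best value-per-unit is A at 18/10; filling with it alone gives 1×18 = 18.
Optimal mix: 4×C → cost 16, value 28.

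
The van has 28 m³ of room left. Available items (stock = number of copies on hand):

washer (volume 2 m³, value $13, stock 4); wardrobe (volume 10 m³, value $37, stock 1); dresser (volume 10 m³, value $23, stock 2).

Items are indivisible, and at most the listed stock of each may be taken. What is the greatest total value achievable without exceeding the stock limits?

$112

Top feasible selections:
- 4×washer + 1×wardrobe + 1×dresser: volume 28, value 112
- 3×washer + 1×wardrobe + 1×dresser: volume 26, value 99
Best: $112.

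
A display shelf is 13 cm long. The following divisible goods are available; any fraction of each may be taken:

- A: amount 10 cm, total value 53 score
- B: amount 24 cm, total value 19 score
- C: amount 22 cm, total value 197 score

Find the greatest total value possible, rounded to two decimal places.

Take in order of value per unit:
- C (197/22 per unit): 13 of 22 → value 13×197/22 = 116.4091, running total 116.41
Total 116.41.

116.41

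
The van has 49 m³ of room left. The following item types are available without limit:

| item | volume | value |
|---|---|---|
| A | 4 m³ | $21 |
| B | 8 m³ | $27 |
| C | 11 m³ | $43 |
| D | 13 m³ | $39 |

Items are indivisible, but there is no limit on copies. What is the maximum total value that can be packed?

$252

Best value-per-unit is A at 21/4, and filling with it alone uses volume 12×4=48. No mix of the others beats 12×21 = 252.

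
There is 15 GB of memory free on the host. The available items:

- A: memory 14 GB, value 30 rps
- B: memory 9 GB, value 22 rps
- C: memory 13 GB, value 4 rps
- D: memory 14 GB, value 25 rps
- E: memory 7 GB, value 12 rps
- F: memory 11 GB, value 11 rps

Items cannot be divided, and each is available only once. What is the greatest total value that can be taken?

30 rps

This is a 0/1 knapsack; check combinations near the capacity.
- A: memory 14, value 30
- D: memory 14, value 25
- B: memory 9, value 22
- E: memory 7, value 12
Best: 30 rps.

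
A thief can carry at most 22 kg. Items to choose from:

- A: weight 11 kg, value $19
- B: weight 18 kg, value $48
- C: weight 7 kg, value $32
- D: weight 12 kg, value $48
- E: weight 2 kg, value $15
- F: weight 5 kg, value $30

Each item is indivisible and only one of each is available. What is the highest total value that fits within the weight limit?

Check high-value combinations within 22 kg:
- C+D+E: weight 7+12+2=21, value 32+48+15=95
- D+E+F: weight 12+2+5=19, value 48+15+30=93
- C+D: weight 7+12=19, value 32+48=80
- D+F: weight 12+5=17, value 48+30=78
Best: $95.

$95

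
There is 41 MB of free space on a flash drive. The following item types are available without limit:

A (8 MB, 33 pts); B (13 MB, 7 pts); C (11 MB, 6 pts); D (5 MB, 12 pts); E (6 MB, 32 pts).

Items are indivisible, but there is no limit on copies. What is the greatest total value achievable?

Best value-per-unit is E at 32/6; filling with it alone gives 6×32 = 192.
Optimal mix: 1×D + 6×E → size 41, value 204.

204 pts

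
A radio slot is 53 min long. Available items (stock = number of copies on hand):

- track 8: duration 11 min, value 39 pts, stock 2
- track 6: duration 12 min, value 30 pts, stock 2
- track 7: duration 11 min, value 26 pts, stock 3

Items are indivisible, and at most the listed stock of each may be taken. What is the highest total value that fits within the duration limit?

Top feasible selections:
- 2×track 8 + 2×track 6: duration 46, value 138
- 2×track 8 + 1×track 6 + 1×track 7: duration 45, value 134
- 2×track 8 + 2×track 7: duration 44, value 130
Best: 138 pts.

138 pts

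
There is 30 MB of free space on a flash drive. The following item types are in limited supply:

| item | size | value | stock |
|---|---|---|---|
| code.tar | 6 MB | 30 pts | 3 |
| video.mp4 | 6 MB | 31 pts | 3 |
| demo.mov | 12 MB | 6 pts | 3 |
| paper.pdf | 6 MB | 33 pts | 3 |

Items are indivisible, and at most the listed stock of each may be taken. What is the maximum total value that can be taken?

Top feasible selections:
- 2×video.mp4 + 3×paper.pdf: size 30, value 161
- 1×code.tar + 1×video.mp4 + 3×paper.pdf: size 30, value 160
- 3×video.mp4 + 2×paper.pdf: size 30, value 159
- 2×code.tar + 3×paper.pdf: size 30, value 159
Best: 161 pts.

161 pts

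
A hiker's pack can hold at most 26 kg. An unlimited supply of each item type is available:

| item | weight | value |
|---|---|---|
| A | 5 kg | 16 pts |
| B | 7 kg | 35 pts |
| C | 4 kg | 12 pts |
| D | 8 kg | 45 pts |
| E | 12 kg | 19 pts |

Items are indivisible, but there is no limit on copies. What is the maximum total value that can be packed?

135 pts

Best value-per-unit is D at 45/8, and filling with it alone uses weight 3×8=24. No mix of the others beats 3×45 = 135.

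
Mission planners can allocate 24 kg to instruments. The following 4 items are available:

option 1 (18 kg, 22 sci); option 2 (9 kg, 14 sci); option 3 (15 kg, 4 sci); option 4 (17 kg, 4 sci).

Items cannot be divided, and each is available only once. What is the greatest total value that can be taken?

Check high-value combinations within 24 kg:
- option 1: mass 18, value 22
- option 2+option 3: mass 9+15=24, value 14+4=18
- option 2: mass 9, value 14
- option 3: mass 15, value 4
Best: 22 sci.

22 sci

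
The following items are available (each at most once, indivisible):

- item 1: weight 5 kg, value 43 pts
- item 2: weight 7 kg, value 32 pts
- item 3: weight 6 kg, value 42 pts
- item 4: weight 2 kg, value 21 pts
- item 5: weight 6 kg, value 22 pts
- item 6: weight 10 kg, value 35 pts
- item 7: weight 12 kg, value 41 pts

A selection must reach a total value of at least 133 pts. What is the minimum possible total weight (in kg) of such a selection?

Subsets with value ≥ 133, sorted by total weight:
- item 1+item 2+item 3+item 4: weight 20, value 138
- item 1+item 3+item 4+item 6: weight 23, value 141
Minimum weight: 20 kg.

20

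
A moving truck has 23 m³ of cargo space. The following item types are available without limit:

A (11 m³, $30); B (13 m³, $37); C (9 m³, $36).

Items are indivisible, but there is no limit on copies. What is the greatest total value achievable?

$73

Best value-per-unit is C at 36/9; filling with it alone gives 2×36 = 72.
Optimal mix: 1×B + 1×C → volume 22, value 73.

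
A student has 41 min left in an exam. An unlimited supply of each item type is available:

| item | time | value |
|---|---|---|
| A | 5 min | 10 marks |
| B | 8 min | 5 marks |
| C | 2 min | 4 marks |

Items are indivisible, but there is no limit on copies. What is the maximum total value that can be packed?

82 marks

Best value-per-unit is A at 10/5; filling with it alone gives 8×10 = 80.
Optimal mix: 7×A + 3×C → time 41, value 82.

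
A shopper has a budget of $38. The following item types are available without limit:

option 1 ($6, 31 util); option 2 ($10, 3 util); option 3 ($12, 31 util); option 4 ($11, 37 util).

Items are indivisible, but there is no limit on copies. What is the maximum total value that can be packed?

Best value-per-unit is option 1 at 31/6, and filling with it alone uses cost 6×6=36. No mix of the others beats 6×31 = 186.

186 util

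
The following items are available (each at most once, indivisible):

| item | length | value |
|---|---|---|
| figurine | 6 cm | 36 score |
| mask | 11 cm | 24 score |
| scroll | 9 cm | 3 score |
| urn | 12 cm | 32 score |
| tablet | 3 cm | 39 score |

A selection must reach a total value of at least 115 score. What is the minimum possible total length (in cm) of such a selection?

32

Subsets with value ≥ 115, sorted by total length:
- figurine+mask+urn+tablet: length 32, value 131
- figurine+mask+scroll+urn+tablet: length 41, value 134
Minimum length: 32 cm.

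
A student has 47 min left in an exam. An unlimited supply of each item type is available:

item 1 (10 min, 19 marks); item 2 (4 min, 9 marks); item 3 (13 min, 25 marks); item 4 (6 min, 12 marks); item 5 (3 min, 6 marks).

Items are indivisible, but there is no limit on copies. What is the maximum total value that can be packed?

Best value-per-unit is item 2 at 9/4; filling with it alone gives 11×9 = 99.
Optimal mix: 11×item 2 + 1×item 5 → time 47, value 105.

105 marks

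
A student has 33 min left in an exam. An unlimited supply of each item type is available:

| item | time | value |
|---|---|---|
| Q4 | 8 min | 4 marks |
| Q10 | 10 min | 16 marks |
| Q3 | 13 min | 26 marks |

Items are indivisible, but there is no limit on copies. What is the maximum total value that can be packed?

Best value-per-unit is Q3 at 26/13; filling with it alone gives 2×26 = 52.
Optimal mix: 2×Q10 + 1×Q3 → time 33, value 58.

58 marks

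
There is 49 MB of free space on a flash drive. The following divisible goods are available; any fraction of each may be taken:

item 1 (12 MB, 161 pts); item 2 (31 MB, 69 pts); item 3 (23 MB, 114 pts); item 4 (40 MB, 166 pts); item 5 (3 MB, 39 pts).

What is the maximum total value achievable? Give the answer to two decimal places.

359.65

Take in order of value per unit:
- item 1 (161/12 per unit): all 12 → value 161, running total 161.00
- item 5 (39/3 per unit): all 3 → value 39, running total 200.00
- item 3 (114/23 per unit): all 23 → value 114, running total 314.00
- item 4 (166/40 per unit): 11 of 40 → value 11×166/40 = 45.6500, running total 359.65
Total 359.65.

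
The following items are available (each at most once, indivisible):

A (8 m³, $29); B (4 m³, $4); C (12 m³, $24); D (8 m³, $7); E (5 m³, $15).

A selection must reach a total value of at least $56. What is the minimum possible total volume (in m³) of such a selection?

Subsets with value ≥ 56, sorted by total volume:
- A+B+C: volume 24, value 57
- A+C+E: volume 25, value 68
- A+C+D: volume 28, value 60
Minimum volume: 24 m³.

24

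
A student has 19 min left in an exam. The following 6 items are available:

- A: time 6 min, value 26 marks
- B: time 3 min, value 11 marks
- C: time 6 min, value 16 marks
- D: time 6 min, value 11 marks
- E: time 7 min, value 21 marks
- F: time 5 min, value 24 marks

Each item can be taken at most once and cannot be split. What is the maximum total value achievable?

71 marks

Check high-value combinations within 19 min:
- A+E+F: time 6+7+5=18, value 26+21+24=71
- A+C+F: time 6+6+5=17, value 26+16+24=66
- A+C+E: time 6+6+7=19, value 26+16+21=63
- A+B+F: time 6+3+5=14, value 26+11+24=61
Best: 71 marks.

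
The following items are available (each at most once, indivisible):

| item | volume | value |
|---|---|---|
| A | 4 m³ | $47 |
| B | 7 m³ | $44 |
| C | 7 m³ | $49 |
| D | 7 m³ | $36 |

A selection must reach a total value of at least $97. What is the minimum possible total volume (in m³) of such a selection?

18

Subsets with value ≥ 97, sorted by total volume:
- A+B+C: volume 18, value 140
- A+C+D: volume 18, value 132
- A+B+D: volume 18, value 127
Minimum volume: 18 m³.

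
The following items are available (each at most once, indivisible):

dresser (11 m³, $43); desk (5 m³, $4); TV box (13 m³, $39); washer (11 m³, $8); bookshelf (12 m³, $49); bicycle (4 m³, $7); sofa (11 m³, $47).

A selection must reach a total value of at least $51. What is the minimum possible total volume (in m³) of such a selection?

15

Subsets with value ≥ 51, sorted by total volume:
- bicycle+sofa: volume 15, value 54
- bookshelf+bicycle: volume 16, value 56
- desk+sofa: volume 16, value 51
Minimum volume: 15 m³.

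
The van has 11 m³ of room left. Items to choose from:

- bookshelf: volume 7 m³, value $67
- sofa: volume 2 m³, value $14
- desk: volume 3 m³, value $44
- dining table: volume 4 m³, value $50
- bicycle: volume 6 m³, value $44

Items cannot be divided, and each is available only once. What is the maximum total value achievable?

Check high-value combinations within 11 m³:
- bookshelf+dining table: volume 7+4=11, value 67+50=117
- bookshelf+desk: volume 7+3=10, value 67+44=111
- sofa+desk+dining table: volume 2+3+4=9, value 14+44+50=108
Best: $117.

$117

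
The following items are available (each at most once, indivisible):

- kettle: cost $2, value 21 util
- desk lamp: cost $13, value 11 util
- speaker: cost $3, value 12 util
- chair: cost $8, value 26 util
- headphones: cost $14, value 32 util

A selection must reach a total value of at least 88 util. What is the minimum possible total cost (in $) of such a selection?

27

Subsets with value ≥ 88, sorted by total cost:
- kettle+speaker+chair+headphones: cost 27, value 91
- kettle+desk lamp+chair+headphones: cost 37, value 90
- kettle+desk lamp+speaker+chair+headphones: cost 40, value 102
Minimum cost: 27 $.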